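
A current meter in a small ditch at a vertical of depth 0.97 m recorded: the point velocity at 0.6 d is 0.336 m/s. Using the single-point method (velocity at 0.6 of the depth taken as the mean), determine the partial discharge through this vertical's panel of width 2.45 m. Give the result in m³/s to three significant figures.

0.799 m³/s

v̄ = v₀.₆ = 0.336 m/s
q = v̄ × d × w = 0.3360 × 0.97 × 2.45 = 0.7985 m³/s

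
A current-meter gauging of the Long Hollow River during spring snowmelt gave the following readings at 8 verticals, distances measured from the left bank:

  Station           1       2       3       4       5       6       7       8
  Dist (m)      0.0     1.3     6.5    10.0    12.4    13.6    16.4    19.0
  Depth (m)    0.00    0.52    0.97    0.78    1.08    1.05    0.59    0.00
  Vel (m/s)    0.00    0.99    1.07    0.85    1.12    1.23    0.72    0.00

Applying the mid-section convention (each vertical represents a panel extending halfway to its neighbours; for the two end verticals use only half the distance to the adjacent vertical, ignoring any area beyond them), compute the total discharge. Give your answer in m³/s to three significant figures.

14.1 m³/s

w_2 = (6.5 − 0.0)/2 = 3.25 m; q_2 = 0.99 × 0.52 × 3.25 = 1.673 m³/s
w_3 = (10.0 − 1.3)/2 = 4.35 m; q_3 = 1.07 × 0.97 × 4.35 = 4.515 m³/s
w_4 = (12.4 − 6.5)/2 = 2.95 m; q_4 = 0.85 × 0.78 × 2.95 = 1.956 m³/s
w_5 = (13.6 − 10.0)/2 = 1.8 m; q_5 = 1.12 × 1.08 × 1.8 = 2.177 m³/s
w_6 = (16.4 − 12.4)/2 = 2 m; q_6 = 1.23 × 1.05 × 2 = 2.583 m³/s
w_7 = (19.0 − 13.6)/2 = 2.7 m; q_7 = 0.72 × 0.59 × 2.7 = 1.147 m³/s
Stations 1, 8 contribute zero (depth or velocity is 0).
Q = Σ qᵢ = 14.05 m³/s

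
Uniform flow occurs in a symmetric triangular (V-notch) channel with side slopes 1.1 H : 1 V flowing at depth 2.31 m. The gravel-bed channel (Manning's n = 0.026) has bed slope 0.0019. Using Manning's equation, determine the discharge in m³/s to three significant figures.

8.86 m³/s

A = z·y² = 1.1×2.31² = 5.870 m²
P = 2y√(1+z²) = 2×2.31×√(1+1.1²) = 6.868 m
R = A/P = 5.870/6.868 = 0.8546 m
Q = (1/n)·A·R^(2/3)·S^(1/2) = (1/0.026) × 5.870 × 0.8546^(2/3) × 0.0019^(1/2) = 8.862 m³/s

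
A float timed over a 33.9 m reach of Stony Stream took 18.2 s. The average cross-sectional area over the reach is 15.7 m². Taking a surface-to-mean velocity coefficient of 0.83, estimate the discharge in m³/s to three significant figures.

24.3 m³/s

v_surface = L / t̄ = 33.9 / 18.2 = 1.863 m/s
v_mean = 0.83 × 1.863 = 1.546 m/s
Q = A × v_mean = 15.7 × 1.546 = 24.27 m³/s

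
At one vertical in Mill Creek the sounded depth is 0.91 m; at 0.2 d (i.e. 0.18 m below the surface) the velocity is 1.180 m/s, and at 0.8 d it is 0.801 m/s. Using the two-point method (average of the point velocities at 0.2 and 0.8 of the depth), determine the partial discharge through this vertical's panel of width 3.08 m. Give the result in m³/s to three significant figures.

v̄ = (1.180 + 0.801) / 2 = 0.9905 m/s
q = v̄ × d × w = 0.9905 × 0.91 × 3.08 = 2.776 m³/s

2.78 m³/s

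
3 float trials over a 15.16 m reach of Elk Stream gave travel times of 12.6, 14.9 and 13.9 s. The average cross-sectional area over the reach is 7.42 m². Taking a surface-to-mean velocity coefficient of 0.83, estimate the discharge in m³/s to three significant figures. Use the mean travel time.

6.77 m³/s

t̄ = (12.6 + 14.9 + 13.9) / 3 = 13.8 s
v_surface = L / t̄ = 15.16 / 13.8 = 1.099 m/s
v_mean = 0.83 × 1.099 = 0.9118 m/s
Q = A × v_mean = 7.42 × 0.9118 = 6.766 m³/s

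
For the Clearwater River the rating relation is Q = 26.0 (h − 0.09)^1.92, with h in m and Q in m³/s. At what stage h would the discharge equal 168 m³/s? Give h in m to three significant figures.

h − h₀ = (Q/C)^(1/b) = (168/26.0)^(1/1.92) = 2.643 m
h = 0.09 + 2.643 = 2.733 m

2.73 m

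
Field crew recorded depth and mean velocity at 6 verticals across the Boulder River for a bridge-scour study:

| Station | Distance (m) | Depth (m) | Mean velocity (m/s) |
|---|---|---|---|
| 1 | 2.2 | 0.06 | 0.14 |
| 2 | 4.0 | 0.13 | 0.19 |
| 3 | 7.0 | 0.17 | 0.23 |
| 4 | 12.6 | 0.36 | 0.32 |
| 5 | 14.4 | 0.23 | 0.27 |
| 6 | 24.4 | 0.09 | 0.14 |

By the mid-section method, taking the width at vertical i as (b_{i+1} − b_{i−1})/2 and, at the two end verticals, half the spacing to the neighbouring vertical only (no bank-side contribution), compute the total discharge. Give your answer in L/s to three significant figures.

1090 L/s

w_1 = (4.0 − 2.2)/2 = 0.9 m; q_1 = 0.14 × 0.06 × 0.9 = 0.007560 m³/s
w_2 = (7.0 − 2.2)/2 = 2.4 m; q_2 = 0.19 × 0.13 × 2.4 = 0.05928 m³/s
w_3 = (12.6 − 4.0)/2 = 4.3 m; q_3 = 0.23 × 0.17 × 4.3 = 0.1681 m³/s
w_4 = (14.4 − 7.0)/2 = 3.7 m; q_4 = 0.32 × 0.36 × 3.7 = 0.4262 m³/s
w_5 = (24.4 − 12.6)/2 = 5.9 m; q_5 = 0.27 × 0.23 × 5.9 = 0.3664 m³/s
w_6 = (24.4 − 14.4)/2 = 5 m; q_6 = 0.14 × 0.09 × 5 = 0.06300 m³/s
Q = Σ qᵢ = 1.091 m³/s
= 1.091 × 1000 = 1091 L/s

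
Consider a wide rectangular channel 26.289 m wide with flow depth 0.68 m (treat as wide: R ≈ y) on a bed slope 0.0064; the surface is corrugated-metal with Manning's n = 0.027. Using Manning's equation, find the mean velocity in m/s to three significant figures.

A = b·y = 26.289 × 0.68 = 17.88 m²
Wide channel: R ≈ y = 0.68 m
Q = (1/n)·A·R^(2/3)·S^(1/2) = (1/0.027) × 17.88 × 0.6800^(2/3) × 0.0064^(1/2) = 40.96 m³/s
V = Q/A = 40.96/17.88 = 2.291 m/s

2.29 m/s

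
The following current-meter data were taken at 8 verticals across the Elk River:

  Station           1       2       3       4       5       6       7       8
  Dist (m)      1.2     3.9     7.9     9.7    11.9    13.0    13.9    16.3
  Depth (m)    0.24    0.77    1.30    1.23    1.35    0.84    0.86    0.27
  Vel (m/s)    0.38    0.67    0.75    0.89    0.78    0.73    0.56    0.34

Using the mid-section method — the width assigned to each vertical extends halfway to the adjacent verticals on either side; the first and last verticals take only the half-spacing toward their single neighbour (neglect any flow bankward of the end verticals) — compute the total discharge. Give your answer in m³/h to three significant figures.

36400 m³/h

w_1 = (3.9 − 1.2)/2 = 1.35 m; q_1 = 0.38 × 0.24 × 1.35 = 0.1231 m³/s
w_2 = (7.9 − 1.2)/2 = 3.35 m; q_2 = 0.67 × 0.77 × 3.35 = 1.728 m³/s
w_3 = (9.7 − 3.9)/2 = 2.9 m; q_3 = 0.75 × 1.30 × 2.9 = 2.828 m³/s
w_4 = (11.9 − 7.9)/2 = 2 m; q_4 = 0.89 × 1.23 × 2 = 2.189 m³/s
w_5 = (13.0 − 9.7)/2 = 1.65 m; q_5 = 0.78 × 1.35 × 1.65 = 1.737 m³/s
w_6 = (13.9 − 11.9)/2 = 1 m; q_6 = 0.73 × 0.84 × 1 = 0.6132 m³/s
w_7 = (16.3 − 13.0)/2 = 1.65 m; q_7 = 0.56 × 0.86 × 1.65 = 0.7946 m³/s
w_8 = (16.3 − 13.9)/2 = 1.2 m; q_8 = 0.34 × 0.27 × 1.2 = 0.1102 m³/s
Q = Σ qᵢ = 10.12 m³/s
= 10.12 × 3600 = 36450 m³/h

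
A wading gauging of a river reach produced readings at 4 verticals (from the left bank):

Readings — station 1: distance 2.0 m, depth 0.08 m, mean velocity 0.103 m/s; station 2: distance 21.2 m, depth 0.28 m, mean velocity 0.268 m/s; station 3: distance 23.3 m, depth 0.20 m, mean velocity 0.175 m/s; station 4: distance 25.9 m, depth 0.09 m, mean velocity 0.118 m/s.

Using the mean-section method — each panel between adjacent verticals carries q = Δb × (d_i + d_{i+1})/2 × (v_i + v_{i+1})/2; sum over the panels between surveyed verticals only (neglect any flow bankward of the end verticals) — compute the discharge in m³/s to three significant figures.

0.808 m³/s

Panel 1-2: Δb = 19.2 m, d̄ = (0.08+0.28)/2 = 0.18, v̄ = (0.103+0.268)/2 = 0.1855 → q = 19.2×0.18×0.1855 = 0.6411 m³/s
Panel 2-3: Δb = 2.1 m, d̄ = (0.28+0.20)/2 = 0.24, v̄ = (0.268+0.175)/2 = 0.2215 → q = 2.1×0.24×0.2215 = 0.1116 m³/s
Panel 3-4: Δb = 2.6 m, d̄ = (0.20+0.09)/2 = 0.145, v̄ = (0.175+0.118)/2 = 0.1465 → q = 2.6×0.145×0.1465 = 0.05523 m³/s
Q = Σ q = 0.8080 m³/s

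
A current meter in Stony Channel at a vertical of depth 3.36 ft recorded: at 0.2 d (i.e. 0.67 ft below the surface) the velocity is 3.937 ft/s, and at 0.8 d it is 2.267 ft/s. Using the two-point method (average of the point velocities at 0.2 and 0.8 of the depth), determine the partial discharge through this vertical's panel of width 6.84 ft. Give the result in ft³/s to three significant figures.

v̄ = (3.937 + 2.267) / 2 = 3.102 ft/s
q = v̄ × d × w = 3.102 × 3.36 × 6.84 = 71.29 ft³/s

71.3 ft³/s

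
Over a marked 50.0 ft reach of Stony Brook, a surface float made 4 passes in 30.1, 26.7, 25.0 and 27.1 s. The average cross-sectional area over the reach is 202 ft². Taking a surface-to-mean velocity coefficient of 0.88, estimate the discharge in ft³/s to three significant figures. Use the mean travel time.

326 ft³/s

t̄ = (30.1 + 26.7 + 25.0 + 27.1) / 4 = 27.225 s
v_surface = L / t̄ = 50.0 / 27.225 = 1.837 ft/s
v_mean = 0.88 × 1.837 = 1.616 ft/s
Q = A × v_mean = 202 × 1.616 = 326.5 ft³/s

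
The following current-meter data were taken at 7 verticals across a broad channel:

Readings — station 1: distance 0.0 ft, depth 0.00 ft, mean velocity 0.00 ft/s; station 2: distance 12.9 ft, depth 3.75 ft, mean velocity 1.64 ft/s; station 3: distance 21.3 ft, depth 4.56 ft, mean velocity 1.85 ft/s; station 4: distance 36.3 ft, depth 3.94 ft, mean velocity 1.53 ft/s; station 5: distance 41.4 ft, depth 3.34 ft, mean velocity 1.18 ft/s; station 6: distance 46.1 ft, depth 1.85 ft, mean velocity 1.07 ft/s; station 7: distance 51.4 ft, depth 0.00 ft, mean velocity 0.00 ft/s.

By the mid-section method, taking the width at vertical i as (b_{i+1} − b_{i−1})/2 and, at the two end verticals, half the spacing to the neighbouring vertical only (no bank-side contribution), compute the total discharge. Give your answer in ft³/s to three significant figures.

254 ft³/s

w_2 = (21.3 − 0.0)/2 = 10.65 ft; q_2 = 1.64 × 3.75 × 10.65 = 65.50 ft³/s
w_3 = (36.3 − 12.9)/2 = 11.7 ft; q_3 = 1.85 × 4.56 × 11.7 = 98.70 ft³/s
w_4 = (41.4 − 21.3)/2 = 10.05 ft; q_4 = 1.53 × 3.94 × 10.05 = 60.58 ft³/s
w_5 = (46.1 − 36.3)/2 = 4.9 ft; q_5 = 1.18 × 3.34 × 4.9 = 19.31 ft³/s
w_6 = (51.4 − 41.4)/2 = 5 ft; q_6 = 1.07 × 1.85 × 5 = 9.898 ft³/s
Stations 1, 7 contribute zero (depth or velocity is 0).
Q = Σ qᵢ = 254.0 ft³/s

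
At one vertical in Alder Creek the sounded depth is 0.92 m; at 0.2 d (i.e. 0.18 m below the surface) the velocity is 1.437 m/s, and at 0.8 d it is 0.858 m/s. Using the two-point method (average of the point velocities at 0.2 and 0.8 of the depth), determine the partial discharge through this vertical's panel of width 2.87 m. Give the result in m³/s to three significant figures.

3.03 m³/s

v̄ = (1.437 + 0.858) / 2 = 1.148 m/s
q = v̄ × d × w = 1.148 × 0.92 × 2.87 = 3.030 m³/s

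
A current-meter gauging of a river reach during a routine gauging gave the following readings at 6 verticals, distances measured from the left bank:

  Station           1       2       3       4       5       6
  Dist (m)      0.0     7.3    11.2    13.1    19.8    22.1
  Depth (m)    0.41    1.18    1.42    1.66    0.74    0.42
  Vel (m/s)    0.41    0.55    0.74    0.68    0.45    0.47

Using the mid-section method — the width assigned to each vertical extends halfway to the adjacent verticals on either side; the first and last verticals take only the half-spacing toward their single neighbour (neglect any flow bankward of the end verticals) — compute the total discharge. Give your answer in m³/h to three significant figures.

w_1 = (7.3 − 0.0)/2 = 3.65 m; q_1 = 0.41 × 0.41 × 3.65 = 0.6136 m³/s
w_2 = (11.2 − 0.0)/2 = 5.6 m; q_2 = 0.55 × 1.18 × 5.6 = 3.634 m³/s
w_3 = (13.1 − 7.3)/2 = 2.9 m; q_3 = 0.74 × 1.42 × 2.9 = 3.047 m³/s
w_4 = (19.8 − 11.2)/2 = 4.3 m; q_4 = 0.68 × 1.66 × 4.3 = 4.854 m³/s
w_5 = (22.1 − 13.1)/2 = 4.5 m; q_5 = 0.45 × 0.74 × 4.5 = 1.499 m³/s
w_6 = (22.1 − 19.8)/2 = 1.15 m; q_6 = 0.47 × 0.42 × 1.15 = 0.2270 m³/s
Q = Σ qᵢ = 13.87 m³/s
= 13.87 × 3600 = 49950 m³/h

49900 m³/h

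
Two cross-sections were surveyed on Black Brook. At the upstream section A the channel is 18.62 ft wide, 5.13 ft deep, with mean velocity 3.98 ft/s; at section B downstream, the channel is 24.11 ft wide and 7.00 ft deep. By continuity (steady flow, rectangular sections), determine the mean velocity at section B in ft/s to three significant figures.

Q = A₁V₁ = (18.62×5.13) × 3.98 = 380.2 ft³/s
A₂ = 24.11 × 7.00 = 168.8 ft²
V₂ = Q/A₂ = 380.2/168.8 = 2.253 ft/s

2.25 ft/s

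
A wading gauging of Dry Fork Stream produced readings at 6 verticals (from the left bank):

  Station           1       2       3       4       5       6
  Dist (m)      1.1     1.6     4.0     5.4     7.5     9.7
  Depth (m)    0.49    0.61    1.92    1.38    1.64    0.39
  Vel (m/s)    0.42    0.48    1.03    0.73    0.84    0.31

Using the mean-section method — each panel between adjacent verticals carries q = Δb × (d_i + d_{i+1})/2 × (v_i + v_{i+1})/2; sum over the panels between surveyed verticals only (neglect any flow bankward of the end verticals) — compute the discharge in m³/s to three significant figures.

Panel 1-2: Δb = 0.5 m, d̄ = (0.49+0.61)/2 = 0.55, v̄ = (0.42+0.48)/2 = 0.45 → q = 0.5×0.55×0.45 = 0.1238 m³/s
Panel 2-3: Δb = 2.4 m, d̄ = (0.61+1.92)/2 = 1.265, v̄ = (0.48+1.03)/2 = 0.755 → q = 2.4×1.265×0.755 = 2.292 m³/s
Panel 3-4: Δb = 1.4 m, d̄ = (1.92+1.38)/2 = 1.65, v̄ = (1.03+0.73)/2 = 0.88 → q = 1.4×1.65×0.88 = 2.033 m³/s
Panel 4-5: Δb = 2.1 m, d̄ = (1.38+1.64)/2 = 1.51, v̄ = (0.73+0.84)/2 = 0.785 → q = 2.1×1.51×0.785 = 2.489 m³/s
Panel 5-6: Δb = 2.2 m, d̄ = (1.64+0.39)/2 = 1.015, v̄ = (0.84+0.31)/2 = 0.575 → q = 2.2×1.015×0.575 = 1.284 m³/s
Q = Σ q = 8.222 m³/s

8.22 m³/s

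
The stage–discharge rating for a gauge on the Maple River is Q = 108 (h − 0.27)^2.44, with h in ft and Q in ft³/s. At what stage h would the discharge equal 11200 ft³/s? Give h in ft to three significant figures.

6.97 ft

h − h₀ = (Q/C)^(1/b) = (11200/108)^(1/2.44) = 6.701 ft
h = 0.27 + 6.701 = 6.971 ft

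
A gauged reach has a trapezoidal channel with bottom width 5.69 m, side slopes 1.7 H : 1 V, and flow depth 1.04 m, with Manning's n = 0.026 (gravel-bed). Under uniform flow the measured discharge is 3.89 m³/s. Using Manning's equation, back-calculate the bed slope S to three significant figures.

0.000232

A = (b + z·y)·y = (5.69 + 1.7×1.04)×1.04 = 7.756 m²
P = b + 2y√(1+z²) = 5.69 + 2×1.04×√(1+1.7²) = 9.792 m
R = A/P = 7.756/9.792 = 0.7921 m
S = (Q·n / (1·A·R^(2/3)))² = (3.89×0.026 / (1×7.756×0.8561))² = 0.0002320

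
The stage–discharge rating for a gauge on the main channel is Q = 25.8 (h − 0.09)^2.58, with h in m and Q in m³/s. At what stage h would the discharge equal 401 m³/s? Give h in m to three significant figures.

h − h₀ = (Q/C)^(1/b) = (401/25.8)^(1/2.58) = 2.896 m
h = 0.09 + 2.896 = 2.986 m

2.99 m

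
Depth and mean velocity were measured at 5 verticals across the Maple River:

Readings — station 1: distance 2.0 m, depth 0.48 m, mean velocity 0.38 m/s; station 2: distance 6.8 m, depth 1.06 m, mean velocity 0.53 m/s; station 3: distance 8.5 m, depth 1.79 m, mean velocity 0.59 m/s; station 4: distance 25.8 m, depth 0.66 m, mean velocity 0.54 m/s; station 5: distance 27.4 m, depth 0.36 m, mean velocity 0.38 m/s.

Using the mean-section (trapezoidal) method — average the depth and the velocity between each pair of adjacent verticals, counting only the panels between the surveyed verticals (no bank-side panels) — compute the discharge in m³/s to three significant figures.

Panel 1-2: Δb = 4.8 m, d̄ = (0.48+1.06)/2 = 0.77, v̄ = (0.38+0.53)/2 = 0.455 → q = 4.8×0.77×0.455 = 1.682 m³/s
Panel 2-3: Δb = 1.7 m, d̄ = (1.06+1.79)/2 = 1.425, v̄ = (0.53+0.59)/2 = 0.56 → q = 1.7×1.425×0.56 = 1.357 m³/s
Panel 3-4: Δb = 17.3 m, d̄ = (1.79+0.66)/2 = 1.225, v̄ = (0.59+0.54)/2 = 0.565 → q = 17.3×1.225×0.565 = 11.97 m³/s
Panel 4-5: Δb = 1.6 m, d̄ = (0.66+0.36)/2 = 0.51, v̄ = (0.54+0.38)/2 = 0.46 → q = 1.6×0.51×0.46 = 0.3754 m³/s
Q = Σ q = 15.39 m³/s

15.4 m³/s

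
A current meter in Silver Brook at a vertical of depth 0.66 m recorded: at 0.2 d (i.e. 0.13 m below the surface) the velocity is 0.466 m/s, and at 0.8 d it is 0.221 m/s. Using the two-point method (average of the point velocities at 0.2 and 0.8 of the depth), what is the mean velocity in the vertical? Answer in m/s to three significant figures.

v̄ = (0.466 + 0.221) / 2 = 0.3435 m/s

0.344 m/s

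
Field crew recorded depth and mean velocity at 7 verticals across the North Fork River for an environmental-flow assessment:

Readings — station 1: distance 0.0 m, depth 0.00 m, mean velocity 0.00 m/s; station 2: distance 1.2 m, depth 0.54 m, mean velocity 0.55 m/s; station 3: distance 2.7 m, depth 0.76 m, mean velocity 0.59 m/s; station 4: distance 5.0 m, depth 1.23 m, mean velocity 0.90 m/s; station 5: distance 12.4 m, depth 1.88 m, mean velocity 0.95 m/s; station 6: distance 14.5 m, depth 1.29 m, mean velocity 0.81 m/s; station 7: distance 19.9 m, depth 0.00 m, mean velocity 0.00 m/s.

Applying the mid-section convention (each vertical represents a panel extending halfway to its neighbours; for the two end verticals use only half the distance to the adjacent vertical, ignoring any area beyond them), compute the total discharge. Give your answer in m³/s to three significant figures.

19.0 m³/s

w_2 = (2.7 − 0.0)/2 = 1.35 m; q_2 = 0.55 × 0.54 × 1.35 = 0.4010 m³/s
w_3 = (5.0 − 1.2)/2 = 1.9 m; q_3 = 0.59 × 0.76 × 1.9 = 0.8520 m³/s
w_4 = (12.4 − 2.7)/2 = 4.85 m; q_4 = 0.90 × 1.23 × 4.85 = 5.369 m³/s
w_5 = (14.5 − 5.0)/2 = 4.75 m; q_5 = 0.95 × 1.88 × 4.75 = 8.484 m³/s
w_6 = (19.9 − 12.4)/2 = 3.75 m; q_6 = 0.81 × 1.29 × 3.75 = 3.918 m³/s
Stations 1, 7 contribute zero (depth or velocity is 0).
Q = Σ qᵢ = 19.02 m³/s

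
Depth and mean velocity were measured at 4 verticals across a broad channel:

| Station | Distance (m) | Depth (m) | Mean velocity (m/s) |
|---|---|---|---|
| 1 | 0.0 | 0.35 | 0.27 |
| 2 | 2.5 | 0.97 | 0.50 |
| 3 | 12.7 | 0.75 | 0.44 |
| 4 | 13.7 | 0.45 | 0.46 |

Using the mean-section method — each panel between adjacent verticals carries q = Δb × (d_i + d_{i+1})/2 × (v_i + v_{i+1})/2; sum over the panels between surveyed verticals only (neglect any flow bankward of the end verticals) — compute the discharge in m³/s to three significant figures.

5.03 m³/s

Panel 1-2: Δb = 2.5 m, d̄ = (0.35+0.97)/2 = 0.66, v̄ = (0.27+0.50)/2 = 0.385 → q = 2.5×0.66×0.385 = 0.6353 m³/s
Panel 2-3: Δb = 10.2 m, d̄ = (0.97+0.75)/2 = 0.86, v̄ = (0.50+0.44)/2 = 0.47 → q = 10.2×0.86×0.47 = 4.123 m³/s
Panel 3-4: Δb = 1 m, d̄ = (0.75+0.45)/2 = 0.6, v̄ = (0.44+0.46)/2 = 0.45 → q = 1×0.6×0.45 = 0.2700 m³/s
Q = Σ q = 5.028 m³/s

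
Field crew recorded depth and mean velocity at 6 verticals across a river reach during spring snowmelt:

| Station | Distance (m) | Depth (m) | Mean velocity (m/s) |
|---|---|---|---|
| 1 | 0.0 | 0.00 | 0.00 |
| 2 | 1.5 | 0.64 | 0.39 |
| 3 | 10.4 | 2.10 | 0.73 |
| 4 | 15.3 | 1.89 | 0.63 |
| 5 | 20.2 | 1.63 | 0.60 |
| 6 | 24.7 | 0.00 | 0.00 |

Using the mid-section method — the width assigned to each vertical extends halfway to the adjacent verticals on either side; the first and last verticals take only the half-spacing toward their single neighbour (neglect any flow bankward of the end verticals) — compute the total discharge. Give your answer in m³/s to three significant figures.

w_2 = (10.4 − 0.0)/2 = 5.2 m; q_2 = 0.39 × 0.64 × 5.2 = 1.298 m³/s
w_3 = (15.3 − 1.5)/2 = 6.9 m; q_3 = 0.73 × 2.10 × 6.9 = 10.58 m³/s
w_4 = (20.2 − 10.4)/2 = 4.9 m; q_4 = 0.63 × 1.89 × 4.9 = 5.834 m³/s
w_5 = (24.7 − 15.3)/2 = 4.7 m; q_5 = 0.60 × 1.63 × 4.7 = 4.597 m³/s
Stations 1, 6 contribute zero (depth or velocity is 0).
Q = Σ qᵢ = 22.31 m³/s

22.3 m³/s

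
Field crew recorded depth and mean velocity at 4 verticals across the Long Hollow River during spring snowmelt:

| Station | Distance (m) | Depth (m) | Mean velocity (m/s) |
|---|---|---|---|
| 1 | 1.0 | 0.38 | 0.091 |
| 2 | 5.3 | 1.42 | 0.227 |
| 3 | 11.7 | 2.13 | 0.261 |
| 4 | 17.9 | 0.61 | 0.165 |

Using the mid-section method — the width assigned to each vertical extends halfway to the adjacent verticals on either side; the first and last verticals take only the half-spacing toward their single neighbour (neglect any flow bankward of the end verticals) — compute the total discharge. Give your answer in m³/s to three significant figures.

w_1 = (5.3 − 1.0)/2 = 2.15 m; q_1 = 0.091 × 0.38 × 2.15 = 0.07435 m³/s
w_2 = (11.7 − 1.0)/2 = 5.35 m; q_2 = 0.227 × 1.42 × 5.35 = 1.725 m³/s
w_3 = (17.9 − 5.3)/2 = 6.3 m; q_3 = 0.261 × 2.13 × 6.3 = 3.502 m³/s
w_4 = (17.9 − 11.7)/2 = 3.1 m; q_4 = 0.165 × 0.61 × 3.1 = 0.3120 m³/s
Q = Σ qᵢ = 5.613 m³/s

5.61 m³/s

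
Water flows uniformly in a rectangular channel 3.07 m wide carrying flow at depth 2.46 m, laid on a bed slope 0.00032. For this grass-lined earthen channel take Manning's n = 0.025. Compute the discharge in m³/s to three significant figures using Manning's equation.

5.20 m³/s

A = b·y = 3.07 × 2.46 = 7.552 m²
P = b + 2y = 3.07 + 2×2.46 = 7.990 m
R = A/P = 7.552/7.990 = 0.9452 m
Q = (1/n)·A·R^(2/3)·S^(1/2) = (1/0.025) × 7.552 × 0.9452^(2/3) × 0.00032^(1/2) = 5.205 m³/s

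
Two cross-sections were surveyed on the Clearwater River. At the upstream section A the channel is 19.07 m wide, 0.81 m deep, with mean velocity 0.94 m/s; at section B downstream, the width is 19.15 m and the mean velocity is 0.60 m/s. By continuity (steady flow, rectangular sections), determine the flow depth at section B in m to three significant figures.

Q = A₁V₁ = (19.07×0.81) × 0.94 = 14.52 m³/s
d₂ = Q/(b₂ V₂) = 14.52/(19.15×0.60) = 1.264 m

1.26 m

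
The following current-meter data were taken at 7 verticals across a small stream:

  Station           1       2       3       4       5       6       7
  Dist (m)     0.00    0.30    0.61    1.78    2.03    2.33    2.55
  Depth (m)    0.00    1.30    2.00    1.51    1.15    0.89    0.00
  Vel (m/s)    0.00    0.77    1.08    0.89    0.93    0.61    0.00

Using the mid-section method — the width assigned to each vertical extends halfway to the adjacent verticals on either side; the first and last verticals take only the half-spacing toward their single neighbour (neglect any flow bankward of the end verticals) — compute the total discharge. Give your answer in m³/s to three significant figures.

3.29 m³/s

w_2 = (0.61 − 0.00)/2 = 0.305 m; q_2 = 0.77 × 1.30 × 0.305 = 0.3053 m³/s
w_3 = (1.78 − 0.30)/2 = 0.74 m; q_3 = 1.08 × 2.00 × 0.74 = 1.598 m³/s
w_4 = (2.03 − 0.61)/2 = 0.71 m; q_4 = 0.89 × 1.51 × 0.71 = 0.9542 m³/s
w_5 = (2.33 − 1.78)/2 = 0.275 m; q_5 = 0.93 × 1.15 × 0.275 = 0.2941 m³/s
w_6 = (2.55 − 2.03)/2 = 0.26 m; q_6 = 0.61 × 0.89 × 0.26 = 0.1412 m³/s
Stations 1, 7 contribute zero (depth or velocity is 0).
Q = Σ qᵢ = 3.293 m³/s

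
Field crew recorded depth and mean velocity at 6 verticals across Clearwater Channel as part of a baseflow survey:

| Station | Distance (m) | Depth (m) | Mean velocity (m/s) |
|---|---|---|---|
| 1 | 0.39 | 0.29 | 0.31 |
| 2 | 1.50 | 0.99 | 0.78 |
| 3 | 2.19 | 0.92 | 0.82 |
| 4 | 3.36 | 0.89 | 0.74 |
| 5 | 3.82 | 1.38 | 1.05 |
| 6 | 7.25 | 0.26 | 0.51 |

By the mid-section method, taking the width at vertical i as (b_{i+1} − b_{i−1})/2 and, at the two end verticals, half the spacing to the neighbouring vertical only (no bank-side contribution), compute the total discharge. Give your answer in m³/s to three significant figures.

5.03 m³/s

w_1 = (1.50 − 0.39)/2 = 0.555 m; q_1 = 0.31 × 0.29 × 0.555 = 0.04989 m³/s
w_2 = (2.19 − 0.39)/2 = 0.9 m; q_2 = 0.78 × 0.99 × 0.9 = 0.6950 m³/s
w_3 = (3.36 − 1.50)/2 = 0.93 m; q_3 = 0.82 × 0.92 × 0.93 = 0.7016 m³/s
w_4 = (3.82 − 2.19)/2 = 0.815 m; q_4 = 0.74 × 0.89 × 0.815 = 0.5368 m³/s
w_5 = (7.25 − 3.36)/2 = 1.945 m; q_5 = 1.05 × 1.38 × 1.945 = 2.818 m³/s
w_6 = (7.25 − 3.82)/2 = 1.715 m; q_6 = 0.51 × 0.26 × 1.715 = 0.2274 m³/s
Q = Σ qᵢ = 5.029 m³/s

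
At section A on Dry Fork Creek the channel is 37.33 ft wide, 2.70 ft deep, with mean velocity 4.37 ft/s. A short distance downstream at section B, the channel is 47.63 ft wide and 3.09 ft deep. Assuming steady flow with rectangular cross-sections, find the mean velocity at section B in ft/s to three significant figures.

Q = A₁V₁ = (37.33×2.70) × 4.37 = 440.5 ft³/s
A₂ = 47.63 × 3.09 = 147.2 ft²
V₂ = Q/A₂ = 440.5/147.2 = 2.993 ft/s

2.99 ft/s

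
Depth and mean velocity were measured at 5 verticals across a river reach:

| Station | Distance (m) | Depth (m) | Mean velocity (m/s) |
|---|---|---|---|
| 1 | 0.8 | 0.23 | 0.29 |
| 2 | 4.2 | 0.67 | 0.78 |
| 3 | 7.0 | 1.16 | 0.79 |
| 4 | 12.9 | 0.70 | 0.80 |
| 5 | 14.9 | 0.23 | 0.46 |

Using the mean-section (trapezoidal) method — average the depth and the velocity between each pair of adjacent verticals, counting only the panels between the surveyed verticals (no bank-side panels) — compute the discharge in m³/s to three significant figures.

Panel 1-2: Δb = 3.4 m, d̄ = (0.23+0.67)/2 = 0.45, v̄ = (0.29+0.78)/2 = 0.535 → q = 3.4×0.45×0.535 = 0.8186 m³/s
Panel 2-3: Δb = 2.8 m, d̄ = (0.67+1.16)/2 = 0.915, v̄ = (0.78+0.79)/2 = 0.785 → q = 2.8×0.915×0.785 = 2.011 m³/s
Panel 3-4: Δb = 5.9 m, d̄ = (1.16+0.70)/2 = 0.93, v̄ = (0.79+0.80)/2 = 0.795 → q = 5.9×0.93×0.795 = 4.362 m³/s
Panel 4-5: Δb = 2 m, d̄ = (0.70+0.23)/2 = 0.465, v̄ = (0.80+0.46)/2 = 0.63 → q = 2×0.465×0.63 = 0.5859 m³/s
Q = Σ q = 7.778 m³/s

7.78 m³/s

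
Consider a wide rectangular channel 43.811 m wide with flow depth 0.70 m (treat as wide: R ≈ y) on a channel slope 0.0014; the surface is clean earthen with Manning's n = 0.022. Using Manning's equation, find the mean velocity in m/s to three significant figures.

A = b·y = 43.811 × 0.70 = 30.67 m²
Wide channel: R ≈ y = 0.70 m
Q = (1/n)·A·R^(2/3)·S^(1/2) = (1/0.022) × 30.67 × 0.7000^(2/3) × 0.0014^(1/2) = 41.12 m³/s
V = Q/A = 41.12/30.67 = 1.341 m/s

1.34 m/s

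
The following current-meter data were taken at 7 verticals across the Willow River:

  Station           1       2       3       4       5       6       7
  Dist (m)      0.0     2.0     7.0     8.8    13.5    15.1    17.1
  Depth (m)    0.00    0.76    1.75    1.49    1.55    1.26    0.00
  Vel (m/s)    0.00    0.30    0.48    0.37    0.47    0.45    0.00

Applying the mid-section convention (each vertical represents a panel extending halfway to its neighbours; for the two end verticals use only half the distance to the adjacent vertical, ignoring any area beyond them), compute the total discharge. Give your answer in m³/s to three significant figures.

w_2 = (7.0 − 0.0)/2 = 3.5 m; q_2 = 0.30 × 0.76 × 3.5 = 0.7980 m³/s
w_3 = (8.8 − 2.0)/2 = 3.4 m; q_3 = 0.48 × 1.75 × 3.4 = 2.856 m³/s
w_4 = (13.5 − 7.0)/2 = 3.25 m; q_4 = 0.37 × 1.49 × 3.25 = 1.792 m³/s
w_5 = (15.1 − 8.8)/2 = 3.15 m; q_5 = 0.47 × 1.55 × 3.15 = 2.295 m³/s
w_6 = (17.1 − 13.5)/2 = 1.8 m; q_6 = 0.45 × 1.26 × 1.8 = 1.021 m³/s
Stations 1, 7 contribute zero (depth or velocity is 0).
Q = Σ qᵢ = 8.761 m³/s

8.76 m³/s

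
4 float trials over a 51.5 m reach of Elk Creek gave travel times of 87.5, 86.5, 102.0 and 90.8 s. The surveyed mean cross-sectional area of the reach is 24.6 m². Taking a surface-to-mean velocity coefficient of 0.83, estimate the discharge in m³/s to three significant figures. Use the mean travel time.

t̄ = (87.5 + 86.5 + 102.0 + 90.8) / 4 = 91.7 s
v_surface = L / t̄ = 51.5 / 91.7 = 0.5616 m/s
v_mean = 0.83 × 0.5616 = 0.4661 m/s
Q = A × v_mean = 24.6 × 0.4661 = 11.47 m³/s

11.5 m³/s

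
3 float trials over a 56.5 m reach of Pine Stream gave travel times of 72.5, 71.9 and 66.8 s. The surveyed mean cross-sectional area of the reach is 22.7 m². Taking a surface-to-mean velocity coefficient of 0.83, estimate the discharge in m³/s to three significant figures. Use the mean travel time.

15.1 m³/s

t̄ = (72.5 + 71.9 + 66.8) / 3 = 70.4 s
v_surface = L / t̄ = 56.5 / 70.4 = 0.8026 m/s
v_mean = 0.83 × 0.8026 = 0.6661 m/s
Q = A × v_mean = 22.7 × 0.6661 = 15.12 m³/s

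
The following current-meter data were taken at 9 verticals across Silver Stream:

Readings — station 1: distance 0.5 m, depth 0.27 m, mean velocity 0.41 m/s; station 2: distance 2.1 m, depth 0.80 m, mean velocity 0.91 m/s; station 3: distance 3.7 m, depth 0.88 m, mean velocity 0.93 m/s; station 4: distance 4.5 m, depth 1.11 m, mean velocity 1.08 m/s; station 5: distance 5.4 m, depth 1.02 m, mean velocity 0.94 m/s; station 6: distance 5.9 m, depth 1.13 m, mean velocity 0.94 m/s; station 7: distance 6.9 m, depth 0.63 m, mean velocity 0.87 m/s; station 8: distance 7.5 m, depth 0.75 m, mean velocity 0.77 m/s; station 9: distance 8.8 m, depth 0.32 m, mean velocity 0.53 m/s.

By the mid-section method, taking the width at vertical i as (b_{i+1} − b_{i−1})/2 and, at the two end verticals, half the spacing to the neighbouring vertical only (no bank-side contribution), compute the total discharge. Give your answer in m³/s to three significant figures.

w_1 = (2.1 − 0.5)/2 = 0.8 m; q_1 = 0.41 × 0.27 × 0.8 = 0.08856 m³/s
w_2 = (3.7 − 0.5)/2 = 1.6 m; q_2 = 0.91 × 0.80 × 1.6 = 1.165 m³/s
w_3 = (4.5 − 2.1)/2 = 1.2 m; q_3 = 0.93 × 0.88 × 1.2 = 0.9821 m³/s
w_4 = (5.4 − 3.7)/2 = 0.85 m; q_4 = 1.08 × 1.11 × 0.85 = 1.019 m³/s
w_5 = (5.9 − 4.5)/2 = 0.7 m; q_5 = 0.94 × 1.02 × 0.7 = 0.6712 m³/s
w_6 = (6.9 − 5.4)/2 = 0.75 m; q_6 = 0.94 × 1.13 × 0.75 = 0.7967 m³/s
w_7 = (7.5 − 5.9)/2 = 0.8 m; q_7 = 0.87 × 0.63 × 0.8 = 0.4385 m³/s
w_8 = (8.8 − 6.9)/2 = 0.95 m; q_8 = 0.77 × 0.75 × 0.95 = 0.5486 m³/s
w_9 = (8.8 − 7.5)/2 = 0.65 m; q_9 = 0.53 × 0.32 × 0.65 = 0.1102 m³/s
Q = Σ qᵢ = 5.820 m³/s

5.82 m³/s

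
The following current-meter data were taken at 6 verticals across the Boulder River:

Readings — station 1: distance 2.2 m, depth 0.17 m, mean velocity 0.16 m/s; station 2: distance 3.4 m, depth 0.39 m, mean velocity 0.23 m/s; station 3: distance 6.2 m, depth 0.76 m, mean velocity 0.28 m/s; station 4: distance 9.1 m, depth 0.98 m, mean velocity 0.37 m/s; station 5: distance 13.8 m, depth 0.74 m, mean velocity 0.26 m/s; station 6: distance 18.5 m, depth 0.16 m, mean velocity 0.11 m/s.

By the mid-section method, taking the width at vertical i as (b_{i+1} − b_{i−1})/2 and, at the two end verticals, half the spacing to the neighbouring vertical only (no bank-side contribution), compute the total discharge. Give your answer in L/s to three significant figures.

w_1 = (3.4 − 2.2)/2 = 0.6 m; q_1 = 0.16 × 0.17 × 0.6 = 0.01632 m³/s
w_2 = (6.2 − 2.2)/2 = 2 m; q_2 = 0.23 × 0.39 × 2 = 0.1794 m³/s
w_3 = (9.1 − 3.4)/2 = 2.85 m; q_3 = 0.28 × 0.76 × 2.85 = 0.6065 m³/s
w_4 = (13.8 − 6.2)/2 = 3.8 m; q_4 = 0.37 × 0.98 × 3.8 = 1.378 m³/s
w_5 = (18.5 − 9.1)/2 = 4.7 m; q_5 = 0.26 × 0.74 × 4.7 = 0.9043 m³/s
w_6 = (18.5 − 13.8)/2 = 2.35 m; q_6 = 0.11 × 0.16 × 2.35 = 0.04136 m³/s
Q = Σ qᵢ = 3.126 m³/s
= 3.126 × 1000 = 3126 L/s

3130 L/s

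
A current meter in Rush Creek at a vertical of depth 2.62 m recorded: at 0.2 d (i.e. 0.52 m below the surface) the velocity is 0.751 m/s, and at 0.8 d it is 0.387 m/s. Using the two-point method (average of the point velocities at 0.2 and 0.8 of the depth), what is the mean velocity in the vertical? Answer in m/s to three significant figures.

v̄ = (0.751 + 0.387) / 2 = 0.5690 m/s

0.569 m/s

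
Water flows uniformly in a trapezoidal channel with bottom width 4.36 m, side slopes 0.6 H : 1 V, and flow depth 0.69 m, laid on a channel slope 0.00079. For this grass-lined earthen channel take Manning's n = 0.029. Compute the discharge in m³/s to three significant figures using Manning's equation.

2.15 m³/s

A = (b + z·y)·y = (4.36 + 0.6×0.69)×0.69 = 3.294 m²
P = b + 2y√(1+z²) = 4.36 + 2×0.69×√(1+0.6²) = 5.969 m
R = A/P = 3.294/5.969 = 0.5518 m
Q = (1/n)·A·R^(2/3)·S^(1/2) = (1/0.029) × 3.294 × 0.5518^(2/3) × 0.00079^(1/2) = 2.148 m³/s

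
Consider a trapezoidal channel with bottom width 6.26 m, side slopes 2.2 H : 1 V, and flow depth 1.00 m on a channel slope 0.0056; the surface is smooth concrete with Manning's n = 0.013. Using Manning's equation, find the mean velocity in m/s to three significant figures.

4.80 m/s

A = (b + z·y)·y = (6.26 + 2.2×1.00)×1.00 = 8.460 m²
P = b + 2y√(1+z²) = 6.26 + 2×1.00×√(1+2.2²) = 11.09 m
R = A/P = 8.460/11.09 = 0.7626 m
Q = (1/n)·A·R^(2/3)·S^(1/2) = (1/0.013) × 8.460 × 0.7626^(2/3) × 0.0056^(1/2) = 40.65 m³/s
V = Q/A = 40.65/8.460 = 4.805 m/s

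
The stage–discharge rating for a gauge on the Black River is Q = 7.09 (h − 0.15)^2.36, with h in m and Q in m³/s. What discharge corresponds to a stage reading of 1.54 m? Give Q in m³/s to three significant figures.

Q = 7.09 × (1.54 − 0.15)^2.36 = 7.09 × 1.39^2.36 = 15.42 m³/s

15.4 m³/s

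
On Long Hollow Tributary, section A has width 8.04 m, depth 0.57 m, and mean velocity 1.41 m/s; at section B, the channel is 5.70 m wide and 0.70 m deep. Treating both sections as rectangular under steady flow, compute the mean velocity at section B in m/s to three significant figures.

Q = A₁V₁ = (8.04×0.57) × 1.41 = 6.462 m³/s
A₂ = 5.70 × 0.70 = 3.990 m²
V₂ = Q/A₂ = 6.462/3.990 = 1.619 m/s

1.62 m/s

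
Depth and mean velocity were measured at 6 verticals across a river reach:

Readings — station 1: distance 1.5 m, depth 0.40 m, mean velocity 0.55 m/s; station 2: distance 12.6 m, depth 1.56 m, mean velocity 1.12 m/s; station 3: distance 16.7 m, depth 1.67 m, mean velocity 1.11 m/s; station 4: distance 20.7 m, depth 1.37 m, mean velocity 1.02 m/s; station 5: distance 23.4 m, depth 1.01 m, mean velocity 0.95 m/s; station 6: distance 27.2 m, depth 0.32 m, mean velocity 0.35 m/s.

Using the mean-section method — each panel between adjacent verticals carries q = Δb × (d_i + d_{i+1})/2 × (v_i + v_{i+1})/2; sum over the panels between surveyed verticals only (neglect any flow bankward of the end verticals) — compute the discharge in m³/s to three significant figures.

Panel 1-2: Δb = 11.1 m, d̄ = (0.40+1.56)/2 = 0.98, v̄ = (0.55+1.12)/2 = 0.835 → q = 11.1×0.98×0.835 = 9.083 m³/s
Panel 2-3: Δb = 4.1 m, d̄ = (1.56+1.67)/2 = 1.615, v̄ = (1.12+1.11)/2 = 1.115 → q = 4.1×1.615×1.115 = 7.383 m³/s
Panel 3-4: Δb = 4 m, d̄ = (1.67+1.37)/2 = 1.52, v̄ = (1.11+1.02)/2 = 1.065 → q = 4×1.52×1.065 = 6.475 m³/s
Panel 4-5: Δb = 2.7 m, d̄ = (1.37+1.01)/2 = 1.19, v̄ = (1.02+0.95)/2 = 0.985 → q = 2.7×1.19×0.985 = 3.165 m³/s
Panel 5-6: Δb = 3.8 m, d̄ = (1.01+0.32)/2 = 0.665, v̄ = (0.95+0.35)/2 = 0.65 → q = 3.8×0.665×0.65 = 1.643 m³/s
Q = Σ q = 27.75 m³/s

27.7 m³/s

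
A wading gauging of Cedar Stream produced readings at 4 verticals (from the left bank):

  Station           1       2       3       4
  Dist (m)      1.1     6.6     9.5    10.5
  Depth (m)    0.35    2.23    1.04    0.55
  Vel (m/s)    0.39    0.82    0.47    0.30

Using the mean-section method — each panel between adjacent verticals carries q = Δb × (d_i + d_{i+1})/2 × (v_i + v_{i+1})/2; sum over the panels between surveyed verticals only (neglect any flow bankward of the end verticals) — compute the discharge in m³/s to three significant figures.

Panel 1-2: Δb = 5.5 m, d̄ = (0.35+2.23)/2 = 1.29, v̄ = (0.39+0.82)/2 = 0.605 → q = 5.5×1.29×0.605 = 4.292 m³/s
Panel 2-3: Δb = 2.9 m, d̄ = (2.23+1.04)/2 = 1.635, v̄ = (0.82+0.47)/2 = 0.645 → q = 2.9×1.635×0.645 = 3.058 m³/s
Panel 3-4: Δb = 1 m, d̄ = (1.04+0.55)/2 = 0.795, v̄ = (0.47+0.30)/2 = 0.385 → q = 1×0.795×0.385 = 0.3061 m³/s
Q = Σ q = 7.657 m³/s

7.66 m³/s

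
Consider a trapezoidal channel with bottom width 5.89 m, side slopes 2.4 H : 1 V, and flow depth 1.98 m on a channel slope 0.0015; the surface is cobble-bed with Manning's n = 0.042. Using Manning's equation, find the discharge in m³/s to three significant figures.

A = (b + z·y)·y = (5.89 + 2.4×1.98)×1.98 = 21.07 m²
P = b + 2y√(1+z²) = 5.89 + 2×1.98×√(1+2.4²) = 16.19 m
R = A/P = 21.07/16.19 = 1.302 m
Q = (1/n)·A·R^(2/3)·S^(1/2) = (1/0.042) × 21.07 × 1.302^(2/3) × 0.0015^(1/2) = 23.17 m³/s

23.2 m³/s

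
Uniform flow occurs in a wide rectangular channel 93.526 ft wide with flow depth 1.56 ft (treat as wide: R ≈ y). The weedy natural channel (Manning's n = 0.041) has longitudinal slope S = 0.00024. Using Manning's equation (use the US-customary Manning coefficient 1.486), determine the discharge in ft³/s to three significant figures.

A = b·y = 93.526 × 1.56 = 145.9 ft²
Wide channel: R ≈ y = 1.56 ft
Q = (1.486/n)·A·R^(2/3)·S^(1/2) = (1.486/0.041) × 145.9 × 1.560^(2/3) × 0.00024^(1/2) = 110.2 ft³/s

110 ft³/s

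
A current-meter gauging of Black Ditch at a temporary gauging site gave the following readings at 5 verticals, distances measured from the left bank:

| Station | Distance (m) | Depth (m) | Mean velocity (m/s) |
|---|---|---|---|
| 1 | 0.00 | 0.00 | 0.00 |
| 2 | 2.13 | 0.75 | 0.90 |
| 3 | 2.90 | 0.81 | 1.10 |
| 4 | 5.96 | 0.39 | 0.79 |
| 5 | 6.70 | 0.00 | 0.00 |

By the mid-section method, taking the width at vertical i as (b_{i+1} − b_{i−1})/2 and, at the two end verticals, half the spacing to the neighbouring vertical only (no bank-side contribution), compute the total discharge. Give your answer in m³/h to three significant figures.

11800 m³/h

w_2 = (2.90 − 0.00)/2 = 1.45 m; q_2 = 0.90 × 0.75 × 1.45 = 0.9788 m³/s
w_3 = (5.96 − 2.13)/2 = 1.915 m; q_3 = 1.10 × 0.81 × 1.915 = 1.706 m³/s
w_4 = (6.70 − 2.90)/2 = 1.9 m; q_4 = 0.79 × 0.39 × 1.9 = 0.5854 m³/s
Stations 1, 5 contribute zero (depth or velocity is 0).
Q = Σ qᵢ = 3.270 m³/s
= 3.270 × 3600 = 11770 m³/h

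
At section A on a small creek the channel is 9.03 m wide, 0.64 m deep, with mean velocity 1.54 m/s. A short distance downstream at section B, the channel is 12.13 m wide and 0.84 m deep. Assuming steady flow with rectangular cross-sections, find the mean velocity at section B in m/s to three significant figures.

0.873 m/s

Q = A₁V₁ = (9.03×0.64) × 1.54 = 8.900 m³/s
A₂ = 12.13 × 0.84 = 10.19 m²
V₂ = Q/A₂ = 8.900/10.19 = 0.8735 m/s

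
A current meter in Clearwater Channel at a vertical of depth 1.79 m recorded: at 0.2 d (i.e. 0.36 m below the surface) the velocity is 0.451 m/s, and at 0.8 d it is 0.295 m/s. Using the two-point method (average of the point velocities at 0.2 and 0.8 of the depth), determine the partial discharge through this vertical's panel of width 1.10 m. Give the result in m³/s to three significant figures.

0.734 m³/s

v̄ = (0.451 + 0.295) / 2 = 0.3730 m/s
q = v̄ × d × w = 0.3730 × 1.79 × 1.10 = 0.7344 m³/s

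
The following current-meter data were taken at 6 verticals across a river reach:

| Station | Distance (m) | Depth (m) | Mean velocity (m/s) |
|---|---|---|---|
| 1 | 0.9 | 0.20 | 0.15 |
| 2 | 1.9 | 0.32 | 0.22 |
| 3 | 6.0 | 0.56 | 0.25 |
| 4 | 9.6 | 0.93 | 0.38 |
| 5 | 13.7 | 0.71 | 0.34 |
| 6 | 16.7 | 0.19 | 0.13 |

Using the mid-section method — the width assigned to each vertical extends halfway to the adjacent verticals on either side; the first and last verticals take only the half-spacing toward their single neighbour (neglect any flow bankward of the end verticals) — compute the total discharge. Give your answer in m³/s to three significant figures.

2.99 m³/s

w_1 = (1.9 − 0.9)/2 = 0.5 m; q_1 = 0.15 × 0.20 × 0.5 = 0.01500 m³/s
w_2 = (6.0 − 0.9)/2 = 2.55 m; q_2 = 0.22 × 0.32 × 2.55 = 0.1795 m³/s
w_3 = (9.6 − 1.9)/2 = 3.85 m; q_3 = 0.25 × 0.56 × 3.85 = 0.5390 m³/s
w_4 = (13.7 − 6.0)/2 = 3.85 m; q_4 = 0.38 × 0.93 × 3.85 = 1.361 m³/s
w_5 = (16.7 − 9.6)/2 = 3.55 m; q_5 = 0.34 × 0.71 × 3.55 = 0.8570 m³/s
w_6 = (16.7 − 13.7)/2 = 1.5 m; q_6 = 0.13 × 0.19 × 1.5 = 0.03705 m³/s
Q = Σ qᵢ = 2.988 m³/s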